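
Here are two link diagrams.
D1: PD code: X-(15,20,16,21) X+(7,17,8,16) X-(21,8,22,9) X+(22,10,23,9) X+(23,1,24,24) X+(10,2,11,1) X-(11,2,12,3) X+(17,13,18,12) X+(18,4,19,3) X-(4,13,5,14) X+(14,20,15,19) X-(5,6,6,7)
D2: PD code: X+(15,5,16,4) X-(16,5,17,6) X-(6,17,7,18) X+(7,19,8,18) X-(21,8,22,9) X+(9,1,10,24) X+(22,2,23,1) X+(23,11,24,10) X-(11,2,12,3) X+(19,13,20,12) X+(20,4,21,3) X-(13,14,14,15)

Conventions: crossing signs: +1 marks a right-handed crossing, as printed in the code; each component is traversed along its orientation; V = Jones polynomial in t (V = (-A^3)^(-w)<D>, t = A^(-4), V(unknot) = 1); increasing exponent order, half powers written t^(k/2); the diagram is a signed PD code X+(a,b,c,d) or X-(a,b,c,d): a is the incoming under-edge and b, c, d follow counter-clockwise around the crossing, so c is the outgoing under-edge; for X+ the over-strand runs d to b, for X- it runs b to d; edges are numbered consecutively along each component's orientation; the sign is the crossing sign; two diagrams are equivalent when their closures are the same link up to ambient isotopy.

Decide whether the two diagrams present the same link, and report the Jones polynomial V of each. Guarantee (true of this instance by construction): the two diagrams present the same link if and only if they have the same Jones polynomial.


equivalent: yes
D1 (bracket A^6; 12 crossings at w = +2): V = 1
V(D2) = 1  (w +2, c 12, <D> = A^6)
key observation: Reidemeister moves carry D1 (12 crossings) to D2 (12)


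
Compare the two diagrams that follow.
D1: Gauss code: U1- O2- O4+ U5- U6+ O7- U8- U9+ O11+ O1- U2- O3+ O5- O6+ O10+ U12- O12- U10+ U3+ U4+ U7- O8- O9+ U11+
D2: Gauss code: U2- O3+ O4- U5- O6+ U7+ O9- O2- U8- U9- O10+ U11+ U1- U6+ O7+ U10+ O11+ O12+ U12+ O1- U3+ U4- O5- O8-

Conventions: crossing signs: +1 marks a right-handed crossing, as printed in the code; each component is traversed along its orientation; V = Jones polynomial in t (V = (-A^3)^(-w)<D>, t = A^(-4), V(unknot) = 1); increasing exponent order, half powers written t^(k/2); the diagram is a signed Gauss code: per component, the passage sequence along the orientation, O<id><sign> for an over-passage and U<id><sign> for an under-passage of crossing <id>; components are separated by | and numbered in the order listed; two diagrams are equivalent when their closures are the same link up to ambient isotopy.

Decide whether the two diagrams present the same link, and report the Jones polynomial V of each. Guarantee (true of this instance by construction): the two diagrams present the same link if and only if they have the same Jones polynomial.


same link: no
V(D1) = 1  [12 crossings, <D> = 1, w = 0]
V(D2) = -t^-3 + 2t^-2 - 2t^-1 + 3 - 2t + 2t^2 - t^3  (w 0, c 12, <D> = -A^-12 + 2A^-8 - 2A^-4 + 3 - 2A^4 + 2A^8 - A^12)
note: comparing 2 Jones polynomials yields 2 groups


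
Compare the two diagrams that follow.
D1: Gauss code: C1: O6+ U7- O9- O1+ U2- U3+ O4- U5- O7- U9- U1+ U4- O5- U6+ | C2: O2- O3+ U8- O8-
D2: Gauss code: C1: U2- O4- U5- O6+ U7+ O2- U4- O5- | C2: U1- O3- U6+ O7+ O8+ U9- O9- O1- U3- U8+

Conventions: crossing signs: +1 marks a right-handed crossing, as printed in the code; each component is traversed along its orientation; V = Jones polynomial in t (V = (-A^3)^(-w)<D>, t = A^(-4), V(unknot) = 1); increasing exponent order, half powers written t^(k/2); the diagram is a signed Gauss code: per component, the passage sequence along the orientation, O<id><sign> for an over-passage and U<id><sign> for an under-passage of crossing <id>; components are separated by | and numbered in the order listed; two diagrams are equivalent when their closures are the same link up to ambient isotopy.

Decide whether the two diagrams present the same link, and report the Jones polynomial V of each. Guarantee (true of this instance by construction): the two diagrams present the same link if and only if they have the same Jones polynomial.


equivalent: no
V(D1) = t^(-9/2) - t^(-5/2) - t^(-3/2) - t^(-1/2)  (w -3, c 9, <D> = A^-7 + A^-3 + A - A^9)
V(D2) = t^(-7/2) - t^(-5/2) + t^(-3/2) - 2t^(-1/2) - t^(3/2)  (w -3, c 9, <D> = A^-15 + 2A^-7 - A^-3 + A - A^5)
why: V(t) takes 2 values over 2 diagrams, fixing the grouping


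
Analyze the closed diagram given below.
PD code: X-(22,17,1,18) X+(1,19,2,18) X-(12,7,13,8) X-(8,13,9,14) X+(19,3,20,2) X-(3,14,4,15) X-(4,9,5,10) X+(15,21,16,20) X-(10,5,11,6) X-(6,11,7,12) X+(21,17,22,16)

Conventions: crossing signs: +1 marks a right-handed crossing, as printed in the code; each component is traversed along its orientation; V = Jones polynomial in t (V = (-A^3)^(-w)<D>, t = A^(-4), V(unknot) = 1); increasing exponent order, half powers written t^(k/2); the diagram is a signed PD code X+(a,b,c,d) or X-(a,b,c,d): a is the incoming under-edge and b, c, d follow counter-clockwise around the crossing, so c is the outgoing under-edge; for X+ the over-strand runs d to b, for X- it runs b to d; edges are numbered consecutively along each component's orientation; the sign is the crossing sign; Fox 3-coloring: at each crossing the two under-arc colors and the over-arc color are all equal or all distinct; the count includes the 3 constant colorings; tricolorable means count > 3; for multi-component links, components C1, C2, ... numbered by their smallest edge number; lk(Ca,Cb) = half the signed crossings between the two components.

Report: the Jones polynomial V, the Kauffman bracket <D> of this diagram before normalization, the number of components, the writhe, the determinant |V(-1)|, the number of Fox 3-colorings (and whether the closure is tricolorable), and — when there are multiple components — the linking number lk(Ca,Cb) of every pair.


V(t) = -t^-6 + t^-5 - 2t^-4 + 3t^-3 - 2t^-2 + 3t^-1 - 1 + t - t^2
bracket: A^-17 - A^-13 + A^-9 - 3A^-5 + 2A^-1 - 3A^3 + 2A^7 - A^11 + A^15, w = -3
1 component, writhe -3, over 11 crossings
det 15, colorings 9 of 3^11 — tricolorable
observation: |V(-1)| = 15: so tricolorable, since 3 divides 15


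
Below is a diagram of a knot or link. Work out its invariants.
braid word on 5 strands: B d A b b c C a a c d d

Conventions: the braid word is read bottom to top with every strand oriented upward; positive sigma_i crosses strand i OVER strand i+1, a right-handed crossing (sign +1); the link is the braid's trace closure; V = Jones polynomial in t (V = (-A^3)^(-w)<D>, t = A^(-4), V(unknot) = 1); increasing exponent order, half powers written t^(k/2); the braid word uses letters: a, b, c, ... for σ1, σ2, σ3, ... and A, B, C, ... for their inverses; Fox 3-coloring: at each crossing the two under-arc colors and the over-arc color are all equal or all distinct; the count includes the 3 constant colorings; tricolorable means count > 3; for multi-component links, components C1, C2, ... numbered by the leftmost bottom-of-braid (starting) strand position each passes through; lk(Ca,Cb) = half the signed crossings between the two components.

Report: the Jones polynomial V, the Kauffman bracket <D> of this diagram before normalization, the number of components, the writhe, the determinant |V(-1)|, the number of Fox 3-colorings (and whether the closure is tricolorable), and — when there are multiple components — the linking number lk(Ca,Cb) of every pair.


V(t) = t^2 + 2t^4 - 2t^5 + t^6 - 2t^7 + t^8
bracket: A^-14 - 2A^-10 + A^-6 - 2A^-2 + 2A^2 + A^10, w = +6
1 component, writhe +6, over 12 crossings
det 9, colorings 27 of 3^12 — tricolorable
observation: |V(-1)| = 9: so tricolorable, since 3 divides 9


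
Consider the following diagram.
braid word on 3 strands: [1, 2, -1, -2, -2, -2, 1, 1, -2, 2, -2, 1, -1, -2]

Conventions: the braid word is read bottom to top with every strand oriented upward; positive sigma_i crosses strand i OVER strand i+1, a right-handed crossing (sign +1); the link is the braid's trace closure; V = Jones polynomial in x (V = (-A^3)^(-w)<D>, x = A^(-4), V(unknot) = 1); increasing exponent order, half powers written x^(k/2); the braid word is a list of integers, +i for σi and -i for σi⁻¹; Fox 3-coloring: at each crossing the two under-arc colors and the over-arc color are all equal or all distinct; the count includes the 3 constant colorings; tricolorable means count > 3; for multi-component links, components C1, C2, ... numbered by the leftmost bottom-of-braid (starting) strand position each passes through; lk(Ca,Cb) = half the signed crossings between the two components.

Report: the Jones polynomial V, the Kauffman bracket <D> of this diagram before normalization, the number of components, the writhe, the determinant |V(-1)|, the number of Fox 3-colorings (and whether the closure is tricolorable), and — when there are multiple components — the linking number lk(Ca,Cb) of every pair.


V(x) = -x^-6 + 2x^-5 - 4x^-4 + 5x^-3 - 4x^-2 + 5x^-1 - 3 + 2x - x^2
bracket: -A^-14 + 2A^-10 - 3A^-6 + 5A^-2 - 4A^2 + 5A^6 - 4A^10 + 2A^14 - A^18, w = -2
1 component, writhe -2, over 14 crossings
det 27, colorings 9 of 3^14 — tricolorable
observation: w = -2 shifts under R1 moves; the (-A^3)^(2) factor cancels that in V


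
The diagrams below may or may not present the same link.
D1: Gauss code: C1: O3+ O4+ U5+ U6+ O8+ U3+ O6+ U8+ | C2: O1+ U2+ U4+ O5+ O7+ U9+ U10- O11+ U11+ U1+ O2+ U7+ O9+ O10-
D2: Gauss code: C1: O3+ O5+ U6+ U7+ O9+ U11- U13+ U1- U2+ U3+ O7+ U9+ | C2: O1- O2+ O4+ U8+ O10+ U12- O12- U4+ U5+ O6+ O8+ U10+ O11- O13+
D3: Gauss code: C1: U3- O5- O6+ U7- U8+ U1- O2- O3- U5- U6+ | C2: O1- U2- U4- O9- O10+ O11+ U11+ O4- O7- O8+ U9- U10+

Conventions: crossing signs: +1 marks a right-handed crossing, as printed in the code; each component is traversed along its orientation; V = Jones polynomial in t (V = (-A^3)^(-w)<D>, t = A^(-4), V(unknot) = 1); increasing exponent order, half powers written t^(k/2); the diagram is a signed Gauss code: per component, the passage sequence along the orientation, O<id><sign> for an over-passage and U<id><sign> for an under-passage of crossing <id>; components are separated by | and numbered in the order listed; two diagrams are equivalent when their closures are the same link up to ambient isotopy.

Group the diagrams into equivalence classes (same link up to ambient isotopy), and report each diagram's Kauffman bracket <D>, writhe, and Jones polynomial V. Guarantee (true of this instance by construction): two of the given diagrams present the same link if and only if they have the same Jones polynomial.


grouping into links: {D1, D2} | {D3}
V(D1) = -t^(5/2) - 3t^(9/2) + 2t^(11/2) - 3t^(13/2) + 4t^(15/2) - 2t^(17/2) + 2t^(19/2) - t^(21/2)  (w +9, c 11, <D> = A^-15 - 2A^-11 + 2A^-7 - 4A^-3 + 3A - 2A^5 + 3A^9 + A^17)
D2 (bracket A^-21 - 2A^-17 + 2A^-13 - 4A^-9 + 3A^-5 - 2A^-1 + 3A^3 + A^11; 13 crossings at w = +7): V = -t^(5/2) - 3t^(9/2) + 2t^(11/2) - 3t^(13/2) + 4t^(15/2) - 2t^(17/2) + 2t^(19/2) - t^(21/2)
V(D3) = -t^(-5/2) - t^(-1/2)  (w -3, c 11, <D> = A^-7 + A)
key observation: V(t) takes 2 values over 3 diagrams, fixing the grouping


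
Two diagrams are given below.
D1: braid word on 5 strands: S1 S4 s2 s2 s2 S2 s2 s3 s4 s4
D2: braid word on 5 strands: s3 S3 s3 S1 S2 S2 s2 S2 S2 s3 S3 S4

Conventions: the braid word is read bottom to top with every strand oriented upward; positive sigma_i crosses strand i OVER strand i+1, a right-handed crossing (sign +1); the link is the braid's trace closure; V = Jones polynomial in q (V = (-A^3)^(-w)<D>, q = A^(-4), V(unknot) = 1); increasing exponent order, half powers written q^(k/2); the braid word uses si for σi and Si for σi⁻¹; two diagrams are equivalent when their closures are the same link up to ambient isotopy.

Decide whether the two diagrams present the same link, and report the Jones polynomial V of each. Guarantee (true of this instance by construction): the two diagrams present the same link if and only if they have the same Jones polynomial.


same link: no
V(D1) = q + q^3 - q^4  [10 crossings, <D> = -A^-4 + 1 + A^8, w = +4]
V(D2) = -q^-4 + q^-3 + q^-1  [12 crossings, <D> = A^-8 + 1 - A^4, w = -4]
insight: comparing 2 Jones polynomials yields 2 groups


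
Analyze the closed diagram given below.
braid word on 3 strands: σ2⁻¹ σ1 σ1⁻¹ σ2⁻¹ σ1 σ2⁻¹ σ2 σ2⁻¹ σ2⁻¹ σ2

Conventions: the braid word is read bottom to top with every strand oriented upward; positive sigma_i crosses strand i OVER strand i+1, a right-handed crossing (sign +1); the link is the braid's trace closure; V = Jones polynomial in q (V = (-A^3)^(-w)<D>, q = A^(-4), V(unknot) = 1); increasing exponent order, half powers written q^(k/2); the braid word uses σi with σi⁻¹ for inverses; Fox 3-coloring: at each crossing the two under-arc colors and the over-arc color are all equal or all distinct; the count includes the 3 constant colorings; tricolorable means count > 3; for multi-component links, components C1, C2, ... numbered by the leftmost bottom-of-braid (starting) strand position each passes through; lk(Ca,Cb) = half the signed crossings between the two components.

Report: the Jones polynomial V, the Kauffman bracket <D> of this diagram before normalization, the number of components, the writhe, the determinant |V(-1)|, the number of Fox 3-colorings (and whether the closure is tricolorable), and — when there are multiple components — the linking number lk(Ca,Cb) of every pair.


V(q) = -q^-4 + q^-3 + q^-1
bracket: A^-2 + A^6 - A^10, w = -2
1 component, writhe -2, over 10 crossings
det 3, colorings 9 of 3^10 — tricolorable
observation: the word shrinks to σ2⁻¹ σ2⁻¹ σ1 σ2⁻¹ after cancelling


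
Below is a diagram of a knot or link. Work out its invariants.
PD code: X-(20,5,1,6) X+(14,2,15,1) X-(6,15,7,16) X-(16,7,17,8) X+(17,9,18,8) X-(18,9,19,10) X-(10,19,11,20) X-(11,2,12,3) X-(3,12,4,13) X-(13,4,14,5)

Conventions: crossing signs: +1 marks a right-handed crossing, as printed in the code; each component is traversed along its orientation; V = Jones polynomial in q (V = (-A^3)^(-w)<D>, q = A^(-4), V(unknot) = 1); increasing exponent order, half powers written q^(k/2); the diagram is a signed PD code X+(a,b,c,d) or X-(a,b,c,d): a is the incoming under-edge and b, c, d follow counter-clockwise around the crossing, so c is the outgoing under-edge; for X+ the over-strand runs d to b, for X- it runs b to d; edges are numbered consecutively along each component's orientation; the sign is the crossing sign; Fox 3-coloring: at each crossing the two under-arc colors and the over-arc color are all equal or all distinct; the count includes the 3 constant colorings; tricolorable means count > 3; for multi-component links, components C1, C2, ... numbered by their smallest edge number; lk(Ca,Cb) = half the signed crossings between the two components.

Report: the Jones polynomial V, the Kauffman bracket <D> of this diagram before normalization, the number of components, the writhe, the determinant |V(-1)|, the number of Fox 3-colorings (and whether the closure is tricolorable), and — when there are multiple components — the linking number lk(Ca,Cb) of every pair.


Jones polynomial: V(q) = -q^-9 + 2q^-8 - 3q^-7 + 3q^-6 - 3q^-5 + 3q^-4 - q^-3 + q^-2
<D> = A^-10 - A^-6 + 3A^-2 - 3A^2 + 3A^6 - 3A^10 + 2A^14 - A^18; writhe -6
components 1, writhe -6 (10 crossings)
3-colorings: 3 of 3^10, det 17 — not tricolorable
note: V spans 7 powers of q: at least 7 crossings in any diagram


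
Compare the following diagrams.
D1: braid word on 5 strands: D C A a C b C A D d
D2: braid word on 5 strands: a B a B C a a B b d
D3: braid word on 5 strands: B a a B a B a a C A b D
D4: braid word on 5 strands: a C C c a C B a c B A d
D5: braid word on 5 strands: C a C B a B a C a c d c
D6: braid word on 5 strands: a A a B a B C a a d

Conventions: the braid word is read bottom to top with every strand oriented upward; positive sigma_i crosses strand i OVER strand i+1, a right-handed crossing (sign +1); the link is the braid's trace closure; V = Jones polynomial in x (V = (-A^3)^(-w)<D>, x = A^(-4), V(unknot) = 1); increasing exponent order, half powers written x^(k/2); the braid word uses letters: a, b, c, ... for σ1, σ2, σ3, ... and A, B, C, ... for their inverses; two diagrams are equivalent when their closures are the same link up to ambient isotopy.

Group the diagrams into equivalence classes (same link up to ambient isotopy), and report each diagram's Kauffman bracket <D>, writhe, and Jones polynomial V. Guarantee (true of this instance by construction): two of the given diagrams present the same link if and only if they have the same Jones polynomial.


classes: {D1} | {D2, D3, D5, D6} | {D4}
V(D1) = -x^-4 + x^-3 + x^-1  [10 crossings, <D> = A^-8 + 1 - A^4, w = -4]
V(D2) = x^-1 - 1 + 2x - 2x^2 + 2x^3 - 2x^4 + x^5  [10 crossings, <D> = A^-14 - 2A^-10 + 2A^-6 - 2A^-2 + 2A^2 - A^6 + A^10, w = +2]
V(D3) = x^-1 - 1 + 2x - 2x^2 + 2x^3 - 2x^4 + x^5  [12 crossings, <D> = A^-20 - 2A^-16 + 2A^-12 - 2A^-8 + 2A^-4 - 1 + A^4, w = 0]
D4 (bracket A^-8 - A^-4 + 2 - 2A^4 + A^8 - A^12 + A^16; 12 crossings at w = 0): V = x^-4 - x^-3 + x^-2 - 2x^-1 + 2 - x + x^2
D5 (bracket A^-14 - 2A^-10 + 2A^-6 - 2A^-2 + 2A^2 - A^6 + A^10; 12 crossings at w = +2): V = x^-1 - 1 + 2x - 2x^2 + 2x^3 - 2x^4 + x^5
V(D6) = x^-1 - 1 + 2x - 2x^2 + 2x^3 - 2x^4 + x^5  [10 crossings, <D> = A^-14 - 2A^-10 + 2A^-6 - 2A^-2 + 2A^2 - A^6 + A^10, w = +2]
note: V(x) takes 3 values over 6 diagrams, fixing the grouping


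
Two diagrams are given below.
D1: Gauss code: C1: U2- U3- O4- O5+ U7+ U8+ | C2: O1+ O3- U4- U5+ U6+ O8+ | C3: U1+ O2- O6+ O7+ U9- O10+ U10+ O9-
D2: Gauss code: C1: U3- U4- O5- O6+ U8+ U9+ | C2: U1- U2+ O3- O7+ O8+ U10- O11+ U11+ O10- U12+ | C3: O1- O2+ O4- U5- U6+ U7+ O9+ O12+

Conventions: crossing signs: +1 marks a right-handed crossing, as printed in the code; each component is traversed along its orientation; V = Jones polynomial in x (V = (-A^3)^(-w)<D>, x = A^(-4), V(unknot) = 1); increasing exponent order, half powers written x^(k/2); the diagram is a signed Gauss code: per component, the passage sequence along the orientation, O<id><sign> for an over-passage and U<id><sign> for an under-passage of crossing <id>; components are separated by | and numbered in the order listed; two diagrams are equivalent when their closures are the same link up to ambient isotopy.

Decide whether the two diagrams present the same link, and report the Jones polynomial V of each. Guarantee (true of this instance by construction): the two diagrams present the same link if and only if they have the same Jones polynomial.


equivalent: yes
D1 (bracket A^-6 + A^-2 + A^2 + A^6; 10 crossings at w = +2): V = 1 + x + x^2 + x^3
V(D2) = 1 + x + x^2 + x^3  [12 crossings, <D> = A^-6 + A^-2 + A^2 + A^6, w = +2]
observation: one V(x) for all 2 diagrams — one class (guaranteed)


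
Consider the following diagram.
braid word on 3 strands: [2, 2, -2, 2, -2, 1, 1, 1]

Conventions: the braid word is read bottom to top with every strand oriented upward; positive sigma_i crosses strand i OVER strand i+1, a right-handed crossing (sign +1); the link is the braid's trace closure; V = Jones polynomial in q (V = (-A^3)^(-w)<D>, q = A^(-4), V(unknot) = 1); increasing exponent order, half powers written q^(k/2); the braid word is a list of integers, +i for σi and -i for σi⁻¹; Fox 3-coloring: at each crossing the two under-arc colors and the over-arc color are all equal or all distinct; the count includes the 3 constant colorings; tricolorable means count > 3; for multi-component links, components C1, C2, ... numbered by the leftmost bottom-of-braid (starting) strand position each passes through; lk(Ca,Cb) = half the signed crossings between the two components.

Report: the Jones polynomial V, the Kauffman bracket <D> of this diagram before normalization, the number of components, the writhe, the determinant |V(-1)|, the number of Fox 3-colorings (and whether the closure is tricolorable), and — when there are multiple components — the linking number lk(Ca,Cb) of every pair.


V(q) = q + q^3 - q^4
bracket: -A^-4 + 1 + A^8, w = +4
1 component, writhe +4, over 8 crossings
det 3, colorings 9 of 3^8 — tricolorable
observation: V spans 3 powers of q: at least 3 crossings in any diagram


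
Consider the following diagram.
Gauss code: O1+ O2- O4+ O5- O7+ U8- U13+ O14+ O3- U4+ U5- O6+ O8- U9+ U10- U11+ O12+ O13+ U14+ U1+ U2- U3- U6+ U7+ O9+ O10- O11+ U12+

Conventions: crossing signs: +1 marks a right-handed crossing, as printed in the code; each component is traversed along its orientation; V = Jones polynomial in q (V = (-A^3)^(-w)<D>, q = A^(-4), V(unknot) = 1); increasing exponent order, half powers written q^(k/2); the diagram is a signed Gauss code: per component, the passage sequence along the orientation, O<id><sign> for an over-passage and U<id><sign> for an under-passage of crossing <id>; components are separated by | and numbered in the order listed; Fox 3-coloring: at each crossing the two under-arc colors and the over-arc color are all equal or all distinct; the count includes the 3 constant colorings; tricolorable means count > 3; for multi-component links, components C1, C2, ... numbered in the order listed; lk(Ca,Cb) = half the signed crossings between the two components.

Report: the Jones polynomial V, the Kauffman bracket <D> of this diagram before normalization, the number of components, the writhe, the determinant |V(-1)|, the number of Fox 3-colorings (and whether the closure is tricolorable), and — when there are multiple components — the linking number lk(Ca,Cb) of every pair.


V(q) = q - q^2 + 2q^3 - q^4 + q^5 - q^6
bracket: -A^-12 + A^-8 - A^-4 + 2 - A^4 + A^8, w = +4
1 component, writhe +4, over 14 crossings
det 7, colorings 3 of 3^14 — not tricolorable
observation: V spans 5 powers of q: at least 5 crossings in any diagram


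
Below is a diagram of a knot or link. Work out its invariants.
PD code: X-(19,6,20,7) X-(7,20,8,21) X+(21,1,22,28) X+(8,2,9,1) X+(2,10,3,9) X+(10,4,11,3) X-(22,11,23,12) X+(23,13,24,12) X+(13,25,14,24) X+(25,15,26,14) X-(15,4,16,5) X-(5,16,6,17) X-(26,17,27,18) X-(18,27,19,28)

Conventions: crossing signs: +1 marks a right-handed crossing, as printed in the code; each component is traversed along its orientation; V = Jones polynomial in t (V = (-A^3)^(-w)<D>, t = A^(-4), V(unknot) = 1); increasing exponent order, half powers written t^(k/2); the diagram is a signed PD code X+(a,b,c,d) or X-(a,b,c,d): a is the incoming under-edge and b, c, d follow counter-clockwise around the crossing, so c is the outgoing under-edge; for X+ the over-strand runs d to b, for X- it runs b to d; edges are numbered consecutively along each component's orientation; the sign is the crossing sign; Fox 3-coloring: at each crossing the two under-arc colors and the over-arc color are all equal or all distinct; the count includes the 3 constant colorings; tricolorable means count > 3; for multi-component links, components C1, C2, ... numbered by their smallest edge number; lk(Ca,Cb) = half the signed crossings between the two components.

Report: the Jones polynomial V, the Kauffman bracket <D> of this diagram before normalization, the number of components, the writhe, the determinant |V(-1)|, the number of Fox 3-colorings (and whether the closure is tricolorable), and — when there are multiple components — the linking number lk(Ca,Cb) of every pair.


V = t^-4 - 3t^-3 + 5t^-2 - 6t^-1 + 7 - 6t + 5t^2 - 3t^3 + t^4
<D> = A^-16 - 3A^-12 + 5A^-8 - 6A^-4 + 7 - 6A^4 + 5A^8 - 3A^12 + A^16 (w = 0)
1 component over 14 crossings, w = 0
3 Fox colorings among 3^14, |V(-1)| = 37: not tricolorable
why: w = 0 (over 14 crossings) is diagram-only; (-A^3)^(0) removes it from V


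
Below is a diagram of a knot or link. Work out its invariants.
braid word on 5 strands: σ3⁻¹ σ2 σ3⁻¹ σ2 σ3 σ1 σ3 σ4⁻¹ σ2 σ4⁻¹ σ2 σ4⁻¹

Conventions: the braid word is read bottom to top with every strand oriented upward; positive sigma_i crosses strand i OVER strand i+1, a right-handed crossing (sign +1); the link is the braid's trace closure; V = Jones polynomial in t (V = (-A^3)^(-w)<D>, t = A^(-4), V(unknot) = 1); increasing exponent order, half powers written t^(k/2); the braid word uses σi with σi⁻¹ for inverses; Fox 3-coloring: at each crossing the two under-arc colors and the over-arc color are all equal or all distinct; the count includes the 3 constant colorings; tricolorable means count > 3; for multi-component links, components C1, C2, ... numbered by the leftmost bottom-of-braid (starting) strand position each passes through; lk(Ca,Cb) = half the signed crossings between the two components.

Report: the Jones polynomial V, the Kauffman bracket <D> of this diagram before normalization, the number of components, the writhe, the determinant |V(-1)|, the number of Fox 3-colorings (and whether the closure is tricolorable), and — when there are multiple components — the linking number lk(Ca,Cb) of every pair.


V(t) = -2t^-3 + 4t^-2 - 5t^-1 + 8 - 7t + 7t^2 - 6t^3 + 3t^4 - 2t^5 + t^6
bracket: A^-18 - 2A^-14 + 3A^-10 - 6A^-6 + 7A^-2 - 7A^2 + 8A^6 - 5A^10 + 4A^14 - 2A^18, w = +2
1 component, writhe +2, over 12 crossings
det 45, colorings 27 of 3^12 — tricolorable
observation: the span of V is 9, forcing >= 9 crossings in any diagram


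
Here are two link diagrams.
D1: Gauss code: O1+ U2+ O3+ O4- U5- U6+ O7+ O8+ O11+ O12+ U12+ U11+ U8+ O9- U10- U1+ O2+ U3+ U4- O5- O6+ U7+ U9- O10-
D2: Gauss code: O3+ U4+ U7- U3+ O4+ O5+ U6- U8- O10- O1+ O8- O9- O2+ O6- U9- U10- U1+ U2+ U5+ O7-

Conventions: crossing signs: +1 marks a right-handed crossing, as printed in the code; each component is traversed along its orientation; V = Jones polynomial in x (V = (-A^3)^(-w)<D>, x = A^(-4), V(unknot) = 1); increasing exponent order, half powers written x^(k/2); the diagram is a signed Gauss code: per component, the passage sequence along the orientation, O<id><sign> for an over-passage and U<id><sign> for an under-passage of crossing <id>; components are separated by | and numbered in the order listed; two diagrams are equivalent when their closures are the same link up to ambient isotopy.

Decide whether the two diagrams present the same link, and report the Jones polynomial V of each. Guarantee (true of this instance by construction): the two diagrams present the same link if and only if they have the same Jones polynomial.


equivalent: yes
V(D1) = 1  (w +4, c 12, <D> = A^12)
V(D2) = 1  (w 0, c 10, <D> = 1)
why: all 2 diagrams share one V(x), hence one class


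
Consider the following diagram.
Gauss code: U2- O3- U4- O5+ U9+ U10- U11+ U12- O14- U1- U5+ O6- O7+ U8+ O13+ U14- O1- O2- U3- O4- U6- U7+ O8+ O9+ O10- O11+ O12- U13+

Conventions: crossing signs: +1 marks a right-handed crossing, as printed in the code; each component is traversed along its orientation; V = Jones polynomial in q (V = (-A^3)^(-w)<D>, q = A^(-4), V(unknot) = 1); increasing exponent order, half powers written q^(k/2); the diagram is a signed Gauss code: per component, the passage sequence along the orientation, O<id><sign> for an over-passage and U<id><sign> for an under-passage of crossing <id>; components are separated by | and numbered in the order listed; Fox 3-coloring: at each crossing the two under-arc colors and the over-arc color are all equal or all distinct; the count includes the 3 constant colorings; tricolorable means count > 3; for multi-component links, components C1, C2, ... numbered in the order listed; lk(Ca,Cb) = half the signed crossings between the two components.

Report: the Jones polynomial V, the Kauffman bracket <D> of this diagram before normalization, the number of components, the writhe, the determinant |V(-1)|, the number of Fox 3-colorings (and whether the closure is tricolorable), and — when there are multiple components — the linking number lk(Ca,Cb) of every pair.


V(q) = q^-5 - 2q^-4 + 2q^-3 - 2q^-2 + 2q^-1 - 1 + q
bracket: A^-10 - A^-6 + 2A^-2 - 2A^2 + 2A^6 - 2A^10 + A^14, w = -2
1 component, writhe -2, over 14 crossings
det 11, colorings 3 of 3^14 — not tricolorable
observation: det 11 = |V(-1)|; not divisible by 3, so not tricolorable


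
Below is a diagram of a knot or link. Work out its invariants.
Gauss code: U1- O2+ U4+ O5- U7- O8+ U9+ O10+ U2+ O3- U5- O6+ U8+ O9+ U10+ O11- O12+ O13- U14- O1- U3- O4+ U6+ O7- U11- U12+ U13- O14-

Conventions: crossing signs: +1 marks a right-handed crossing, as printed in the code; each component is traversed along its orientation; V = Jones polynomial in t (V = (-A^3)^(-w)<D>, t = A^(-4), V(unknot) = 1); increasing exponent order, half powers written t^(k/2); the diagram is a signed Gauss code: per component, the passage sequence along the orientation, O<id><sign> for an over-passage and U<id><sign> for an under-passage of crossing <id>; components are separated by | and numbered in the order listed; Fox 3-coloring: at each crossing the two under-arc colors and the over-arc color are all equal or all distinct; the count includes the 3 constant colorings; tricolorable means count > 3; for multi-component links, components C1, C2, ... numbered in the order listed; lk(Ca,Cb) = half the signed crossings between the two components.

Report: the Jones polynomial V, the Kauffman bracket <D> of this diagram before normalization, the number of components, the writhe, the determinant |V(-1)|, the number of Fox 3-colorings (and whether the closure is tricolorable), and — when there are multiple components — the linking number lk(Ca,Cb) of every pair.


V = t^-6 - 4t^-5 + 8t^-4 - 15t^-3 + 22t^-2 - 26t^-1 + 29 - 26t + 22t^2 - 15t^3 + 8t^4 - 4t^5 + t^6
<D> = A^-24 - 4A^-20 + 8A^-16 - 15A^-12 + 22A^-8 - 26A^-4 + 29 - 26A^4 + 22A^8 - 15A^12 + 8A^16 - 4A^20 + A^24 (w = 0)
1 component over 14 crossings, w = 0
3 Fox colorings among 3^14, |V(-1)| = 181: not tricolorable
why: V is palindromic (span 12, det 181): t -> 1/t fixes it; necessary, not sufficient, for amphichirality


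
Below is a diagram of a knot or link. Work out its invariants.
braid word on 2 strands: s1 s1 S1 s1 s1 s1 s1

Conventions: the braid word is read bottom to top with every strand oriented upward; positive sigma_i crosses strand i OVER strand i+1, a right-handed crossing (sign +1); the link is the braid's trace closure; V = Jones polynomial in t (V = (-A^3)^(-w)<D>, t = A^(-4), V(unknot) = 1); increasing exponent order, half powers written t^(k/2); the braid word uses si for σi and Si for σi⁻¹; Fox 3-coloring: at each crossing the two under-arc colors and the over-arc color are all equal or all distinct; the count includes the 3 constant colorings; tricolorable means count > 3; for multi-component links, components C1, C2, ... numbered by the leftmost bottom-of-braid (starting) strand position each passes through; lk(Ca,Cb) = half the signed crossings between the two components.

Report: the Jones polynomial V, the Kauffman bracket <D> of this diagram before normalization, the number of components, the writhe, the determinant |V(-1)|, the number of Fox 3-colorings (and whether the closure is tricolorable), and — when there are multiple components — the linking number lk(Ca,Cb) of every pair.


V = t^2 + t^4 - t^5 + t^6 - t^7
<D> = A^-13 - A^-9 + A^-5 - A^-1 - A^7 (w = +5)
1 component over 7 crossings, w = +5
3 Fox colorings among 3^7, |V(-1)| = 5: not tricolorable
why: det 5 = |V(-1)|; not divisible by 3, so not tricolorable


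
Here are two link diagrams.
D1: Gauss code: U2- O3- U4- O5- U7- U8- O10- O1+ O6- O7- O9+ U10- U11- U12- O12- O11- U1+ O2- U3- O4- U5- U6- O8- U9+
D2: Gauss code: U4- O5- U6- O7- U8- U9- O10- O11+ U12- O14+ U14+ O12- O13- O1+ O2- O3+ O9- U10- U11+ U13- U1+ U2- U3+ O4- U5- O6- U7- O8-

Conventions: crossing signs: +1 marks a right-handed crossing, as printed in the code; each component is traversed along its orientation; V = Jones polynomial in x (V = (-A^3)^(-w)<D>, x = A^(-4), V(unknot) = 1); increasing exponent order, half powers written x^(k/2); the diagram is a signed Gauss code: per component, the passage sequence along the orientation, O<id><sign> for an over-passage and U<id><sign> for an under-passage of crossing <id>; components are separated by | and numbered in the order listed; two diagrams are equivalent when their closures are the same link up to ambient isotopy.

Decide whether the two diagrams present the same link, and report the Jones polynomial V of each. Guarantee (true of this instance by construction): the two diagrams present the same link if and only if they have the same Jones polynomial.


same link: yes
V(D1) = -x^-7 + x^-6 - x^-5 + x^-4 + x^-2  [12 crossings, <D> = A^-16 + A^-8 - A^-4 + 1 - A^4, w = -8]
D2 (bracket A^-10 + A^-2 - A^2 + A^6 - A^10; 14 crossings at w = -6): V = -x^-7 + x^-6 - x^-5 + x^-4 + x^-2
note: one V(x) for all 2 diagrams — one class (guaranteed)


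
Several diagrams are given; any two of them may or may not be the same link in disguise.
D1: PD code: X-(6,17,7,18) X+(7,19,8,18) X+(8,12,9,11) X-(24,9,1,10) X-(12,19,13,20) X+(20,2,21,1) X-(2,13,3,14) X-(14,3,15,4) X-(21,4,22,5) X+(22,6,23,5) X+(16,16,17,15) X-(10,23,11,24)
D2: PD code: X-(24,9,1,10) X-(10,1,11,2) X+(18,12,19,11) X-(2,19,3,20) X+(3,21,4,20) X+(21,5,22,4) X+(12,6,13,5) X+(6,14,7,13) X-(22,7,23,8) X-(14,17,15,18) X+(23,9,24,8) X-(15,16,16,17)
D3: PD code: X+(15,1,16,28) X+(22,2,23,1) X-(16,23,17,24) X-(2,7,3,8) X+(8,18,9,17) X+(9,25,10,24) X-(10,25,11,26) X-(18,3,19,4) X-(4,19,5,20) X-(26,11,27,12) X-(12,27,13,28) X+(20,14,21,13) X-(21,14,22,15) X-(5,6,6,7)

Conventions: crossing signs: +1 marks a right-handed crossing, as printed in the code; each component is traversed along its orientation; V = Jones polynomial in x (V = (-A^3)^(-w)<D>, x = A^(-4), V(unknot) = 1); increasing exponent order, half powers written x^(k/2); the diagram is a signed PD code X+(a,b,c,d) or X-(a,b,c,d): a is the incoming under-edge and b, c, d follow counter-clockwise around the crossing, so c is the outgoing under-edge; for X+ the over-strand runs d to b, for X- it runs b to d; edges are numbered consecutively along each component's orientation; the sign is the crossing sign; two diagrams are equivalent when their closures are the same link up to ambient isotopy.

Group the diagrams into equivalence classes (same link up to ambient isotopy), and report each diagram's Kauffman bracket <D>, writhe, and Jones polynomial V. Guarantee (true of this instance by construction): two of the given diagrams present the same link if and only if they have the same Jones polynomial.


equivalence classes: {D1, D3} | {D2}
D1 (bracket A^-10 - 2A^-6 + 3A^-2 - 3A^2 + 4A^6 - 3A^10 + 2A^14 - A^18; 12 crossings at w = -2): V = -x^-6 + 2x^-5 - 3x^-4 + 4x^-3 - 3x^-2 + 3x^-1 - 2 + x
V(D2) = 1  (w 0, c 12, <D> = 1)
D3 (bracket A^-16 - 2A^-12 + 3A^-8 - 3A^-4 + 4 - 3A^4 + 2A^8 - A^12; 14 crossings at w = -4): V = -x^-6 + 2x^-5 - 3x^-4 + 4x^-3 - 3x^-2 + 3x^-1 - 2 + x
key observation: V(x) takes 2 values over 3 diagrams, fixing the grouping


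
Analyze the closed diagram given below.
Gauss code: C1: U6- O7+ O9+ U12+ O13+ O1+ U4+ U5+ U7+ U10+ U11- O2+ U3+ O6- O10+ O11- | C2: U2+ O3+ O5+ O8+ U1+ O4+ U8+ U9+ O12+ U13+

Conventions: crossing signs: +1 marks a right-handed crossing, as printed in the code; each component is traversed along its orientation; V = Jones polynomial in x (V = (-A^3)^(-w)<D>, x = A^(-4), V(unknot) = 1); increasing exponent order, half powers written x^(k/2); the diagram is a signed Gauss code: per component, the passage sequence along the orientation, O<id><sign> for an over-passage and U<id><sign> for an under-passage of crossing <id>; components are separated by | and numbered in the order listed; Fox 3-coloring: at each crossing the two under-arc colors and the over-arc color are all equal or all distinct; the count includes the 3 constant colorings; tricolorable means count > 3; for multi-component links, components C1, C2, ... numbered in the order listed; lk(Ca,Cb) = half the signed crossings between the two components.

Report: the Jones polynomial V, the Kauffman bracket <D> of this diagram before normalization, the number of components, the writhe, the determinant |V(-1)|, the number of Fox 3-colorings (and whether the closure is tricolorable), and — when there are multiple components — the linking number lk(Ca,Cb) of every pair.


V = -x^(7/2) - x^(11/2) + x^(15/2) - x^(21/2)
<D> = A^-15 - A^-3 + A^5 + A^13 (w = +9)
2 components over 13 crossings, w = +9
lk(C1,C2): +4
27 Fox colorings among 3^13, |V(-1)| = 0: tricolorable
why: w = +9 (over 13 crossings) is diagram-only; (-A^3)^(-9) removes it from V


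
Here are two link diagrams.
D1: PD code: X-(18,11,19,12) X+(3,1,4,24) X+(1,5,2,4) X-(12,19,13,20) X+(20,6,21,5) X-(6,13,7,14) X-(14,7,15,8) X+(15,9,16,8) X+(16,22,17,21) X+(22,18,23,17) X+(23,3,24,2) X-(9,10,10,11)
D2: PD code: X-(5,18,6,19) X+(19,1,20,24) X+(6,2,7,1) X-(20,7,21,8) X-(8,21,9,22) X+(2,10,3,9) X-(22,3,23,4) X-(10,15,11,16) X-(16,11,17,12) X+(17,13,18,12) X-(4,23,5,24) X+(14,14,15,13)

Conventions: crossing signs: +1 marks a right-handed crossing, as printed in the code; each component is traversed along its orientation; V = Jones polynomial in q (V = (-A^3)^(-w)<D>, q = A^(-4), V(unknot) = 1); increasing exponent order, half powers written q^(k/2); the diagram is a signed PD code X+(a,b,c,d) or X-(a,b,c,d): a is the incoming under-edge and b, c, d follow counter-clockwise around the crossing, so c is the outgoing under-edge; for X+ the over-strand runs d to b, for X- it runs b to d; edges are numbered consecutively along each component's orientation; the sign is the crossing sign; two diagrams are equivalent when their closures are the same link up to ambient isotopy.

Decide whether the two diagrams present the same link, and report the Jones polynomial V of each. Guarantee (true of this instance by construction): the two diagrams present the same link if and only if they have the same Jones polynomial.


equivalent: no
D1 (bracket A^-22 - 3A^-18 + 4A^-14 - 6A^-10 + 7A^-6 - 6A^-2 + 6A^2 - 3A^6 + 2A^10 - A^14; 12 crossings at w = +2): V = -q^-2 + 2q^-1 - 3 + 6q - 6q^2 + 7q^3 - 6q^4 + 4q^5 - 3q^6 + q^7
V(D2) = q^-5 - 2q^-4 + 2q^-3 - 2q^-2 + 2q^-1 - 1 + q  (w -2, c 12, <D> = A^-10 - A^-6 + 2A^-2 - 2A^2 + 2A^6 - 2A^10 + A^14)
key observation: 2 classes among 2 diagrams; unequal V(q) rules out equality


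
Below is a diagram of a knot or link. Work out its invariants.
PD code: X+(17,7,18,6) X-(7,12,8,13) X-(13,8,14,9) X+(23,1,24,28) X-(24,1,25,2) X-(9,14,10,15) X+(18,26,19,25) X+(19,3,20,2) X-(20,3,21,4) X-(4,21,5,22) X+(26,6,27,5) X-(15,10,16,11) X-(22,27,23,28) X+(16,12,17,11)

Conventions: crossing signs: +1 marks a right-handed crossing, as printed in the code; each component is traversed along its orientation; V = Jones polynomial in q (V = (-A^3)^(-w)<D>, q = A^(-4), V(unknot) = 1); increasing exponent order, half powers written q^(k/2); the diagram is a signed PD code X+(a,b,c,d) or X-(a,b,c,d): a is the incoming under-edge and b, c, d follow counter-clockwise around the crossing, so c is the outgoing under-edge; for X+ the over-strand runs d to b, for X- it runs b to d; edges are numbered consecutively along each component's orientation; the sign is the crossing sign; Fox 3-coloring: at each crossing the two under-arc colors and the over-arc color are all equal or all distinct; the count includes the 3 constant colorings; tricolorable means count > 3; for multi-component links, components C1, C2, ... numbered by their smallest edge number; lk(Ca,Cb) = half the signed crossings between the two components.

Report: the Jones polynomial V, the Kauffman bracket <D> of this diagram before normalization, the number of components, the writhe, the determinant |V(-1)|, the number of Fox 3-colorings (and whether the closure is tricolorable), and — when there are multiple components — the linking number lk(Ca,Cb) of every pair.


V(q) = -q^-6 + 2q^-5 - 2q^-4 + 3q^-3 - 3q^-2 + 2q^-1 - 1 + q
bracket: A^-10 - A^-6 + 2A^-2 - 3A^2 + 3A^6 - 2A^10 + 2A^14 - A^18, w = -2
1 component, writhe -2, over 14 crossings
det 15, colorings 9 of 3^14 — tricolorable
observation: w = -2 shifts under R1 moves; the (-A^3)^(2) factor cancels that in V


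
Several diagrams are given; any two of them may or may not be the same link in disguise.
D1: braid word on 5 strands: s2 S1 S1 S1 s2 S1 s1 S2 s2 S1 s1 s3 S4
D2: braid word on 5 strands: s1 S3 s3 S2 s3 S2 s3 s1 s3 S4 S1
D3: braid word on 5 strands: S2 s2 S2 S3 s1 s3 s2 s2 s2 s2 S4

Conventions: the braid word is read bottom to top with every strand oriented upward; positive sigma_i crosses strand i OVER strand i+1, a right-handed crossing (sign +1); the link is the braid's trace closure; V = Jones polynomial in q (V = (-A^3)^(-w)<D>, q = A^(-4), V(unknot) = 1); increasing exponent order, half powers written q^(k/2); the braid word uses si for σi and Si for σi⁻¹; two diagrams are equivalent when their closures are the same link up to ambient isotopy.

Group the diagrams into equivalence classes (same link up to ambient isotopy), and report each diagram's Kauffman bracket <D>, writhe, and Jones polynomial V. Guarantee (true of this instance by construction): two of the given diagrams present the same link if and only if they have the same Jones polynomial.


equivalence classes: {D1} | {D2} | {D3}
D1 (bracket A^-9 + 2A^-1 - A^3 + A^7 - A^11; 13 crossings at w = -1): V = q^(-7/2) - q^(-5/2) + q^(-3/2) - 2q^(-1/2) - q^(3/2)
D2 (bracket -A^-11 + 2A^-7 - A^-3 + 2A - A^5 + A^9; 11 crossings at w = +1): V = -q^(-3/2) + q^(-1/2) - 2q^(1/2) + q^(3/2) - 2q^(5/2) + q^(7/2)
V(D3) = -q^(1/2) - q^(3/2) - q^(5/2) + q^(9/2)  [11 crossings, <D> = -A^-9 + A^-1 + A^3 + A^7, w = +3]
key observation: V(q) takes 3 values over 3 diagrams, fixing the grouping
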